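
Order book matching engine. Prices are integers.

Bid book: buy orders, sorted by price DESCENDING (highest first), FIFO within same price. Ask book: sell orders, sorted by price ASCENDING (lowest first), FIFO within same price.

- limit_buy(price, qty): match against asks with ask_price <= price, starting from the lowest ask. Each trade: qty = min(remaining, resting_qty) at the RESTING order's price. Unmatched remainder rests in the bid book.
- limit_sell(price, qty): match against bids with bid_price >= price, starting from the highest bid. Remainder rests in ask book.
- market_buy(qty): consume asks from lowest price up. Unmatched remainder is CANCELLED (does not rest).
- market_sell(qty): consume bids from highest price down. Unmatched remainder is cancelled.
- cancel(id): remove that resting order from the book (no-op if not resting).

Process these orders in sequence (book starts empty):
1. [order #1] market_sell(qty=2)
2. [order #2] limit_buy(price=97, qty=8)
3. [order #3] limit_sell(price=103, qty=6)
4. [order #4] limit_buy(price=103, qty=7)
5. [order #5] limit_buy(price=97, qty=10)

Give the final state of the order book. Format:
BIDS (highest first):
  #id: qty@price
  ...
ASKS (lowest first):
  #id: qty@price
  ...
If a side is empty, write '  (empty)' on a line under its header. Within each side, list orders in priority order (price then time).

After op 1 [order #1] market_sell(qty=2): fills=none; bids=[-] asks=[-]
After op 2 [order #2] limit_buy(price=97, qty=8): fills=none; bids=[#2:8@97] asks=[-]
After op 3 [order #3] limit_sell(price=103, qty=6): fills=none; bids=[#2:8@97] asks=[#3:6@103]
After op 4 [order #4] limit_buy(price=103, qty=7): fills=#4x#3:6@103; bids=[#4:1@103 #2:8@97] asks=[-]
After op 5 [order #5] limit_buy(price=97, qty=10): fills=none; bids=[#4:1@103 #2:8@97 #5:10@97] asks=[-]

Answer: BIDS (highest first):
  #4: 1@103
  #2: 8@97
  #5: 10@97
ASKS (lowest first):
  (empty)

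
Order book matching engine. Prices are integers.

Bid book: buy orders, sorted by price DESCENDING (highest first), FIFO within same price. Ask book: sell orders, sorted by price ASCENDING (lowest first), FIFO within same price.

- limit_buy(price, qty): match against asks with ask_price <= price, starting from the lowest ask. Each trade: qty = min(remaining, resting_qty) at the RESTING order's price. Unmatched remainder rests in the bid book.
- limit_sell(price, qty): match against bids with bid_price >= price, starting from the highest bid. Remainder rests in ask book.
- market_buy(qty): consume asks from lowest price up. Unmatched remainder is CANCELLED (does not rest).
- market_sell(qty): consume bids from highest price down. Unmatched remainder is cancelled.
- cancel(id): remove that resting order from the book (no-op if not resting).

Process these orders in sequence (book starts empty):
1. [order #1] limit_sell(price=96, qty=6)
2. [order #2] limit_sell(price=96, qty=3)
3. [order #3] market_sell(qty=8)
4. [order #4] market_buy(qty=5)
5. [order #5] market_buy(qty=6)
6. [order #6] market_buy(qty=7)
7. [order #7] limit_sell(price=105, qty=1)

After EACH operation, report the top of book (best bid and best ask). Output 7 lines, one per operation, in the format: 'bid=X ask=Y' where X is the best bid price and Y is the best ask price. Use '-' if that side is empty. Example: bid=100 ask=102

Answer: bid=- ask=96
bid=- ask=96
bid=- ask=96
bid=- ask=96
bid=- ask=-
bid=- ask=-
bid=- ask=105

Derivation:
After op 1 [order #1] limit_sell(price=96, qty=6): fills=none; bids=[-] asks=[#1:6@96]
After op 2 [order #2] limit_sell(price=96, qty=3): fills=none; bids=[-] asks=[#1:6@96 #2:3@96]
After op 3 [order #3] market_sell(qty=8): fills=none; bids=[-] asks=[#1:6@96 #2:3@96]
After op 4 [order #4] market_buy(qty=5): fills=#4x#1:5@96; bids=[-] asks=[#1:1@96 #2:3@96]
After op 5 [order #5] market_buy(qty=6): fills=#5x#1:1@96 #5x#2:3@96; bids=[-] asks=[-]
After op 6 [order #6] market_buy(qty=7): fills=none; bids=[-] asks=[-]
After op 7 [order #7] limit_sell(price=105, qty=1): fills=none; bids=[-] asks=[#7:1@105]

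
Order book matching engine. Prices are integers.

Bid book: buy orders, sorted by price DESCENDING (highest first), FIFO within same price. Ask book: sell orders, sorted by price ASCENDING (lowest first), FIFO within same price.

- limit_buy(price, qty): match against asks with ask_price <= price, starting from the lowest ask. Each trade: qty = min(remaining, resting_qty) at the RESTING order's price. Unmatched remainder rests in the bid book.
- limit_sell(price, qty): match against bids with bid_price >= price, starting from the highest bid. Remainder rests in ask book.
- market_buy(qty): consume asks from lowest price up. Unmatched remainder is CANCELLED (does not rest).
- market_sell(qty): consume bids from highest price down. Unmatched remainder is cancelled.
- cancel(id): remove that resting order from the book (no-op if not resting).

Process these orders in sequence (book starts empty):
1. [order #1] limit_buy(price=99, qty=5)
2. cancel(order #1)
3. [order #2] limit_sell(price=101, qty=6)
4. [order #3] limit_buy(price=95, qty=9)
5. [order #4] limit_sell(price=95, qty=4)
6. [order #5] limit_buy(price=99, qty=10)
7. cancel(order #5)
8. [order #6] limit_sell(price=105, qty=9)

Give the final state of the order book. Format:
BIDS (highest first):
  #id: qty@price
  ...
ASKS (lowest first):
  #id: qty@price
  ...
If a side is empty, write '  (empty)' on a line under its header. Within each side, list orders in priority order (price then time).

Answer: BIDS (highest first):
  #3: 5@95
ASKS (lowest first):
  #2: 6@101
  #6: 9@105

Derivation:
After op 1 [order #1] limit_buy(price=99, qty=5): fills=none; bids=[#1:5@99] asks=[-]
After op 2 cancel(order #1): fills=none; bids=[-] asks=[-]
After op 3 [order #2] limit_sell(price=101, qty=6): fills=none; bids=[-] asks=[#2:6@101]
After op 4 [order #3] limit_buy(price=95, qty=9): fills=none; bids=[#3:9@95] asks=[#2:6@101]
After op 5 [order #4] limit_sell(price=95, qty=4): fills=#3x#4:4@95; bids=[#3:5@95] asks=[#2:6@101]
After op 6 [order #5] limit_buy(price=99, qty=10): fills=none; bids=[#5:10@99 #3:5@95] asks=[#2:6@101]
After op 7 cancel(order #5): fills=none; bids=[#3:5@95] asks=[#2:6@101]
After op 8 [order #6] limit_sell(price=105, qty=9): fills=none; bids=[#3:5@95] asks=[#2:6@101 #6:9@105]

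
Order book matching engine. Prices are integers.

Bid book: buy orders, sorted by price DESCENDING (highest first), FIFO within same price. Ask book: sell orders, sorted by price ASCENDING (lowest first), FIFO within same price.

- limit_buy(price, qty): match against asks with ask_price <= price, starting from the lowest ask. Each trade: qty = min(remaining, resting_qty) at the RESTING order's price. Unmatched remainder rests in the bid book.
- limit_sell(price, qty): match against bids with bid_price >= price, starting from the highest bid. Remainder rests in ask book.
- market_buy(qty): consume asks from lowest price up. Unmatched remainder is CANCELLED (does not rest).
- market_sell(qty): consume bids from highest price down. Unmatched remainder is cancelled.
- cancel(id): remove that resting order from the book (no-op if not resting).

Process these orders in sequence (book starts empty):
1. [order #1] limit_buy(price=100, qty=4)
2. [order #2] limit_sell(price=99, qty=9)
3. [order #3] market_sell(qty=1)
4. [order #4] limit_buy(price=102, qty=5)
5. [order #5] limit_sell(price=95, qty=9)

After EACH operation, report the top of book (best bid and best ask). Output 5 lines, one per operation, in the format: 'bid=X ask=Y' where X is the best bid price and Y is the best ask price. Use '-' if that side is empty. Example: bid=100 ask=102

After op 1 [order #1] limit_buy(price=100, qty=4): fills=none; bids=[#1:4@100] asks=[-]
After op 2 [order #2] limit_sell(price=99, qty=9): fills=#1x#2:4@100; bids=[-] asks=[#2:5@99]
After op 3 [order #3] market_sell(qty=1): fills=none; bids=[-] asks=[#2:5@99]
After op 4 [order #4] limit_buy(price=102, qty=5): fills=#4x#2:5@99; bids=[-] asks=[-]
After op 5 [order #5] limit_sell(price=95, qty=9): fills=none; bids=[-] asks=[#5:9@95]

Answer: bid=100 ask=-
bid=- ask=99
bid=- ask=99
bid=- ask=-
bid=- ask=95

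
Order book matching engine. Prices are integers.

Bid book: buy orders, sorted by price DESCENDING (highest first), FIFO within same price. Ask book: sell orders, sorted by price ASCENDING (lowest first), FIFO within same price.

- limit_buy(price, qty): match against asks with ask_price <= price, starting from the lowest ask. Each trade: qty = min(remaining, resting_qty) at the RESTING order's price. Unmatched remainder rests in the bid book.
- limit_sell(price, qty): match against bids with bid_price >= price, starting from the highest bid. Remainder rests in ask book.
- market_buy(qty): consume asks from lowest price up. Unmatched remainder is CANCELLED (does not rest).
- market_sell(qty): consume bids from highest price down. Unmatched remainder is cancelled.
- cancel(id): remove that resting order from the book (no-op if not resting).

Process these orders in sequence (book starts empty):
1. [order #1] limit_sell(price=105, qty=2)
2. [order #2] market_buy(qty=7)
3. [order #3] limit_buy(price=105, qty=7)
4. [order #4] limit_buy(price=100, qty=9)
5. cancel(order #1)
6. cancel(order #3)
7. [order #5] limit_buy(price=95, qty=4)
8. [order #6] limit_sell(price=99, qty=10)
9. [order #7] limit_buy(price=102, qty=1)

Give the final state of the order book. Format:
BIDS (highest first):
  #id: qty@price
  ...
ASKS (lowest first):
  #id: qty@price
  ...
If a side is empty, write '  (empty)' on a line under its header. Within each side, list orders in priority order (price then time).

After op 1 [order #1] limit_sell(price=105, qty=2): fills=none; bids=[-] asks=[#1:2@105]
After op 2 [order #2] market_buy(qty=7): fills=#2x#1:2@105; bids=[-] asks=[-]
After op 3 [order #3] limit_buy(price=105, qty=7): fills=none; bids=[#3:7@105] asks=[-]
After op 4 [order #4] limit_buy(price=100, qty=9): fills=none; bids=[#3:7@105 #4:9@100] asks=[-]
After op 5 cancel(order #1): fills=none; bids=[#3:7@105 #4:9@100] asks=[-]
After op 6 cancel(order #3): fills=none; bids=[#4:9@100] asks=[-]
After op 7 [order #5] limit_buy(price=95, qty=4): fills=none; bids=[#4:9@100 #5:4@95] asks=[-]
After op 8 [order #6] limit_sell(price=99, qty=10): fills=#4x#6:9@100; bids=[#5:4@95] asks=[#6:1@99]
After op 9 [order #7] limit_buy(price=102, qty=1): fills=#7x#6:1@99; bids=[#5:4@95] asks=[-]

Answer: BIDS (highest first):
  #5: 4@95
ASKS (lowest first):
  (empty)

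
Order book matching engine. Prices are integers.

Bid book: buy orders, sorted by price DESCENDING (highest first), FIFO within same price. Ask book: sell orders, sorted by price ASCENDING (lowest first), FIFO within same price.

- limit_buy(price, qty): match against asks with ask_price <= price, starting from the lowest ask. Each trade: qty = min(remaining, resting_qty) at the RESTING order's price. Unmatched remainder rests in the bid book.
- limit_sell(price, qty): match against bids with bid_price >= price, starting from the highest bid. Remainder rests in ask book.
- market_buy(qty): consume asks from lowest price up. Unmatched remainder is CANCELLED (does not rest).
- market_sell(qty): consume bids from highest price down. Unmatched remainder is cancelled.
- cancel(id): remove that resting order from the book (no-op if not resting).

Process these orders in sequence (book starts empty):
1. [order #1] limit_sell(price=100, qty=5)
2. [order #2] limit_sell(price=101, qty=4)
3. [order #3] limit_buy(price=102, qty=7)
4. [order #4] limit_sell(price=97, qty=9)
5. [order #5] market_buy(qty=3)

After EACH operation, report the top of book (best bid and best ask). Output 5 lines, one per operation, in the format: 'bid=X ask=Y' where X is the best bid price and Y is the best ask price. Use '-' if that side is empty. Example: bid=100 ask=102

After op 1 [order #1] limit_sell(price=100, qty=5): fills=none; bids=[-] asks=[#1:5@100]
After op 2 [order #2] limit_sell(price=101, qty=4): fills=none; bids=[-] asks=[#1:5@100 #2:4@101]
After op 3 [order #3] limit_buy(price=102, qty=7): fills=#3x#1:5@100 #3x#2:2@101; bids=[-] asks=[#2:2@101]
After op 4 [order #4] limit_sell(price=97, qty=9): fills=none; bids=[-] asks=[#4:9@97 #2:2@101]
After op 5 [order #5] market_buy(qty=3): fills=#5x#4:3@97; bids=[-] asks=[#4:6@97 #2:2@101]

Answer: bid=- ask=100
bid=- ask=100
bid=- ask=101
bid=- ask=97
bid=- ask=97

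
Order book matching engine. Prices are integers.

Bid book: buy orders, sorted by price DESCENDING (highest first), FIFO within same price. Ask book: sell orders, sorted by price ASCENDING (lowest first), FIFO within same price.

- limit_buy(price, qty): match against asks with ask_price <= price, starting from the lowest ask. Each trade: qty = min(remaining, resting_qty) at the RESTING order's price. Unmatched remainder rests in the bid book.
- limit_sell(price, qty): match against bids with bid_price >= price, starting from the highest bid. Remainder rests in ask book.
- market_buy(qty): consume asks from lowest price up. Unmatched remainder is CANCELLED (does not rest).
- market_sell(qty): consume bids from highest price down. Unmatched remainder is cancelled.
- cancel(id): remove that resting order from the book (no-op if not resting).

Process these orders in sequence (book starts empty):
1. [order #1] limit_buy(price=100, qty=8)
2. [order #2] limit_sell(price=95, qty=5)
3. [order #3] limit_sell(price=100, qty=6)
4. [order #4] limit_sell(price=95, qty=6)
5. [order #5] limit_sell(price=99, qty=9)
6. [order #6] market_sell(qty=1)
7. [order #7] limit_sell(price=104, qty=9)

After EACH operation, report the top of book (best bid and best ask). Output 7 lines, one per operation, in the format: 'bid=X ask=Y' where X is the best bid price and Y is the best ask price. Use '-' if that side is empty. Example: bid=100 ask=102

Answer: bid=100 ask=-
bid=100 ask=-
bid=- ask=100
bid=- ask=95
bid=- ask=95
bid=- ask=95
bid=- ask=95

Derivation:
After op 1 [order #1] limit_buy(price=100, qty=8): fills=none; bids=[#1:8@100] asks=[-]
After op 2 [order #2] limit_sell(price=95, qty=5): fills=#1x#2:5@100; bids=[#1:3@100] asks=[-]
After op 3 [order #3] limit_sell(price=100, qty=6): fills=#1x#3:3@100; bids=[-] asks=[#3:3@100]
After op 4 [order #4] limit_sell(price=95, qty=6): fills=none; bids=[-] asks=[#4:6@95 #3:3@100]
After op 5 [order #5] limit_sell(price=99, qty=9): fills=none; bids=[-] asks=[#4:6@95 #5:9@99 #3:3@100]
After op 6 [order #6] market_sell(qty=1): fills=none; bids=[-] asks=[#4:6@95 #5:9@99 #3:3@100]
After op 7 [order #7] limit_sell(price=104, qty=9): fills=none; bids=[-] asks=[#4:6@95 #5:9@99 #3:3@100 #7:9@104]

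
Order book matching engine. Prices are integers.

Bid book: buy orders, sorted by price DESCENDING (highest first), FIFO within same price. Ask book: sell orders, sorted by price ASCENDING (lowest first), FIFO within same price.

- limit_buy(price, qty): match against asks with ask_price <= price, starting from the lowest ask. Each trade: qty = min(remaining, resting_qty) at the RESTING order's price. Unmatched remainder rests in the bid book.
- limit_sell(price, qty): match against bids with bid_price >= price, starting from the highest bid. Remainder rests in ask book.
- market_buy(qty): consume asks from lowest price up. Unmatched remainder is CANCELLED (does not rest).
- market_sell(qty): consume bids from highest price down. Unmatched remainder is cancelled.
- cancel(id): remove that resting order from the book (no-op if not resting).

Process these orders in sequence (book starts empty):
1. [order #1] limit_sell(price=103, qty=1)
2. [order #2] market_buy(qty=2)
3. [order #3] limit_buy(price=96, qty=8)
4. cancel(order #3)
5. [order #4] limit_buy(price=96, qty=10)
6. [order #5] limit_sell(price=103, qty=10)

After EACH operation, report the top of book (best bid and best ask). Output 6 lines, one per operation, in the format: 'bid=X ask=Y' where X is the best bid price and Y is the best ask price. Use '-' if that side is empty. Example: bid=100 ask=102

Answer: bid=- ask=103
bid=- ask=-
bid=96 ask=-
bid=- ask=-
bid=96 ask=-
bid=96 ask=103

Derivation:
After op 1 [order #1] limit_sell(price=103, qty=1): fills=none; bids=[-] asks=[#1:1@103]
After op 2 [order #2] market_buy(qty=2): fills=#2x#1:1@103; bids=[-] asks=[-]
After op 3 [order #3] limit_buy(price=96, qty=8): fills=none; bids=[#3:8@96] asks=[-]
After op 4 cancel(order #3): fills=none; bids=[-] asks=[-]
After op 5 [order #4] limit_buy(price=96, qty=10): fills=none; bids=[#4:10@96] asks=[-]
After op 6 [order #5] limit_sell(price=103, qty=10): fills=none; bids=[#4:10@96] asks=[#5:10@103]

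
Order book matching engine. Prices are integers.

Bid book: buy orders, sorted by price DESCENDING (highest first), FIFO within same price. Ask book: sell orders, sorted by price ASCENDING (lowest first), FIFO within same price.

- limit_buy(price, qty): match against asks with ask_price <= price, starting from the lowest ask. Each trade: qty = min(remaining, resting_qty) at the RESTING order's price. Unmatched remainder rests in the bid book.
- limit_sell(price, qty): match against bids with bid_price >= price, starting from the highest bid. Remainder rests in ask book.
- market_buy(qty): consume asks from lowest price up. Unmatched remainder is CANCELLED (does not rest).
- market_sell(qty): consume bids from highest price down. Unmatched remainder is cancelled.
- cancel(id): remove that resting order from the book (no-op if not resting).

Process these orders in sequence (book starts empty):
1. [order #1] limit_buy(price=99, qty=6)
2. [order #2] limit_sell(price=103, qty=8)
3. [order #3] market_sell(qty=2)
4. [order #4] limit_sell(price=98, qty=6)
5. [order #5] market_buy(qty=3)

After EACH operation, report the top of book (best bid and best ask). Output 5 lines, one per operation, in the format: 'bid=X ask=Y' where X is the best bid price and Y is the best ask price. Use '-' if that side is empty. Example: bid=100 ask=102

Answer: bid=99 ask=-
bid=99 ask=103
bid=99 ask=103
bid=- ask=98
bid=- ask=103

Derivation:
After op 1 [order #1] limit_buy(price=99, qty=6): fills=none; bids=[#1:6@99] asks=[-]
After op 2 [order #2] limit_sell(price=103, qty=8): fills=none; bids=[#1:6@99] asks=[#2:8@103]
After op 3 [order #3] market_sell(qty=2): fills=#1x#3:2@99; bids=[#1:4@99] asks=[#2:8@103]
After op 4 [order #4] limit_sell(price=98, qty=6): fills=#1x#4:4@99; bids=[-] asks=[#4:2@98 #2:8@103]
After op 5 [order #5] market_buy(qty=3): fills=#5x#4:2@98 #5x#2:1@103; bids=[-] asks=[#2:7@103]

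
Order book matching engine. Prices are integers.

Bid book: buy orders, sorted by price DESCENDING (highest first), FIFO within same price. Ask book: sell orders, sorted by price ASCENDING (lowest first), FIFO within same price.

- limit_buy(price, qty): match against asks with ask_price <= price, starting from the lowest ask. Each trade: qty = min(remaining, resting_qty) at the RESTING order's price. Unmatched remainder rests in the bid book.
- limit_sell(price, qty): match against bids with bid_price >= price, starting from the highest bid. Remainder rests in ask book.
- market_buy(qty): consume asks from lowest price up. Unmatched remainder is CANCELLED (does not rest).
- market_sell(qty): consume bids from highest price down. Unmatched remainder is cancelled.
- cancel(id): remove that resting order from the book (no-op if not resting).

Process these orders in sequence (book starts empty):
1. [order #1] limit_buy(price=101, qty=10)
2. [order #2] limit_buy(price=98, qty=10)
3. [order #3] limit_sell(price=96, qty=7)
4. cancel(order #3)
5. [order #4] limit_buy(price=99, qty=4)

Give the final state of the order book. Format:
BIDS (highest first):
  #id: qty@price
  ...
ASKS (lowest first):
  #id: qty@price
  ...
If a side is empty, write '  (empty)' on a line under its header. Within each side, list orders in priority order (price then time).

After op 1 [order #1] limit_buy(price=101, qty=10): fills=none; bids=[#1:10@101] asks=[-]
After op 2 [order #2] limit_buy(price=98, qty=10): fills=none; bids=[#1:10@101 #2:10@98] asks=[-]
After op 3 [order #3] limit_sell(price=96, qty=7): fills=#1x#3:7@101; bids=[#1:3@101 #2:10@98] asks=[-]
After op 4 cancel(order #3): fills=none; bids=[#1:3@101 #2:10@98] asks=[-]
After op 5 [order #4] limit_buy(price=99, qty=4): fills=none; bids=[#1:3@101 #4:4@99 #2:10@98] asks=[-]

Answer: BIDS (highest first):
  #1: 3@101
  #4: 4@99
  #2: 10@98
ASKS (lowest first):
  (empty)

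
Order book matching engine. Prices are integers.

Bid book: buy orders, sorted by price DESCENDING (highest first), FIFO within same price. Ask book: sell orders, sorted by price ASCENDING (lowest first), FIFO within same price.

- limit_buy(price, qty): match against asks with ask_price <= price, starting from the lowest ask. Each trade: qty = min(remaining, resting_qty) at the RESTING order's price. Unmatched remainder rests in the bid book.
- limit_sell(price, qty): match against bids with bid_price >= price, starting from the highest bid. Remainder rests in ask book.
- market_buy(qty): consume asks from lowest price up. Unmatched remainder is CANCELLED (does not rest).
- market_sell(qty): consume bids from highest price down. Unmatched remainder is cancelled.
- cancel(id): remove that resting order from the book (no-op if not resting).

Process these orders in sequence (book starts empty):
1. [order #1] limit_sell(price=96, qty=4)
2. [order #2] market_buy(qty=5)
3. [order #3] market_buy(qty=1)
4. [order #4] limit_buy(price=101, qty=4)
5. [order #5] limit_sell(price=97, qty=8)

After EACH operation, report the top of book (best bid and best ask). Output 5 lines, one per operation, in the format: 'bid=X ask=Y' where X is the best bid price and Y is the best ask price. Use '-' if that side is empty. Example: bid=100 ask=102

After op 1 [order #1] limit_sell(price=96, qty=4): fills=none; bids=[-] asks=[#1:4@96]
After op 2 [order #2] market_buy(qty=5): fills=#2x#1:4@96; bids=[-] asks=[-]
After op 3 [order #3] market_buy(qty=1): fills=none; bids=[-] asks=[-]
After op 4 [order #4] limit_buy(price=101, qty=4): fills=none; bids=[#4:4@101] asks=[-]
After op 5 [order #5] limit_sell(price=97, qty=8): fills=#4x#5:4@101; bids=[-] asks=[#5:4@97]

Answer: bid=- ask=96
bid=- ask=-
bid=- ask=-
bid=101 ask=-
bid=- ask=97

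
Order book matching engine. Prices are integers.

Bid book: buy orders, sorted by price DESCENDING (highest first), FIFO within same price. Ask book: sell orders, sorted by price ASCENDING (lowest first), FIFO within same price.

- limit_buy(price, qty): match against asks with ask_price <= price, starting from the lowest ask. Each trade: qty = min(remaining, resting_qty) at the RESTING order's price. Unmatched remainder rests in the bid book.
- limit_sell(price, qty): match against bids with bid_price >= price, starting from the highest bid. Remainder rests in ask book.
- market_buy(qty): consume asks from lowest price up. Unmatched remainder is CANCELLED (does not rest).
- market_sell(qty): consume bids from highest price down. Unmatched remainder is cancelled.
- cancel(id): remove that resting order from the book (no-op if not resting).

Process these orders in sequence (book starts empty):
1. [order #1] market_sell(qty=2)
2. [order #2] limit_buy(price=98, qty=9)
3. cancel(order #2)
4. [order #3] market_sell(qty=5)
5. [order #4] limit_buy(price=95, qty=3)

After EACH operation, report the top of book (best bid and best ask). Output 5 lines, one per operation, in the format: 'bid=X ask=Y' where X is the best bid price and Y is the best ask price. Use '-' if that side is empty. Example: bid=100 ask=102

After op 1 [order #1] market_sell(qty=2): fills=none; bids=[-] asks=[-]
After op 2 [order #2] limit_buy(price=98, qty=9): fills=none; bids=[#2:9@98] asks=[-]
After op 3 cancel(order #2): fills=none; bids=[-] asks=[-]
After op 4 [order #3] market_sell(qty=5): fills=none; bids=[-] asks=[-]
After op 5 [order #4] limit_buy(price=95, qty=3): fills=none; bids=[#4:3@95] asks=[-]

Answer: bid=- ask=-
bid=98 ask=-
bid=- ask=-
bid=- ask=-
bid=95 ask=-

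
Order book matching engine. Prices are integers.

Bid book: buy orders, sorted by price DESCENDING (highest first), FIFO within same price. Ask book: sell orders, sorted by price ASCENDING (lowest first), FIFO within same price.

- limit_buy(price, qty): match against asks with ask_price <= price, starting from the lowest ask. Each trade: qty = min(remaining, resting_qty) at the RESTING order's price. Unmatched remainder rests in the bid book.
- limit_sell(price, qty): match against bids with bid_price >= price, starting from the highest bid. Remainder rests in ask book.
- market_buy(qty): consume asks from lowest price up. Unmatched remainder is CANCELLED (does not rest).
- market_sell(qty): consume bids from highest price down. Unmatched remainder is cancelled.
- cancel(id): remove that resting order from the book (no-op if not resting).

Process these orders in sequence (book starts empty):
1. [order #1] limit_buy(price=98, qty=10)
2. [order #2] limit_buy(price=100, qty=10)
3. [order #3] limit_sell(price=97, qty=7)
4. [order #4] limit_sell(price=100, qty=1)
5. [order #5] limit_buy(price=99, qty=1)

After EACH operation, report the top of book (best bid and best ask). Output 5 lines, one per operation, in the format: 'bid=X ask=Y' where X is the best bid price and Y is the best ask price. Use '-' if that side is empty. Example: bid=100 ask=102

After op 1 [order #1] limit_buy(price=98, qty=10): fills=none; bids=[#1:10@98] asks=[-]
After op 2 [order #2] limit_buy(price=100, qty=10): fills=none; bids=[#2:10@100 #1:10@98] asks=[-]
After op 3 [order #3] limit_sell(price=97, qty=7): fills=#2x#3:7@100; bids=[#2:3@100 #1:10@98] asks=[-]
After op 4 [order #4] limit_sell(price=100, qty=1): fills=#2x#4:1@100; bids=[#2:2@100 #1:10@98] asks=[-]
After op 5 [order #5] limit_buy(price=99, qty=1): fills=none; bids=[#2:2@100 #5:1@99 #1:10@98] asks=[-]

Answer: bid=98 ask=-
bid=100 ask=-
bid=100 ask=-
bid=100 ask=-
bid=100 ask=-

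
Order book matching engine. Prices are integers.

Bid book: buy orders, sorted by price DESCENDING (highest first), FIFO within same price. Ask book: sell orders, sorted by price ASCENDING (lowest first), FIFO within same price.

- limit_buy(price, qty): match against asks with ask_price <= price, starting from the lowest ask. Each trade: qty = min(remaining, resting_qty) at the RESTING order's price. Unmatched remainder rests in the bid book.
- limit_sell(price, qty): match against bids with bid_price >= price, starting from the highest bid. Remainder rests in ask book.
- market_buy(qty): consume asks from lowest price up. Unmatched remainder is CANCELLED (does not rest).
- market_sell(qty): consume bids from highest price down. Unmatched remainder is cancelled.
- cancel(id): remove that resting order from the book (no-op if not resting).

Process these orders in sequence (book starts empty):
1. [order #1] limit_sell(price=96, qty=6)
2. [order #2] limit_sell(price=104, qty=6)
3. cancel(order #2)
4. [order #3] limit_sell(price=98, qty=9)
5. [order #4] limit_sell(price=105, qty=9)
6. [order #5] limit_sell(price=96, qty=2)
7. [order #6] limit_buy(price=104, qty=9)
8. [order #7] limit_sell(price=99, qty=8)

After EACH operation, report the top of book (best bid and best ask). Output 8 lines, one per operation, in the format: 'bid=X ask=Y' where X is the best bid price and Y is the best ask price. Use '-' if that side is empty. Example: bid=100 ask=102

After op 1 [order #1] limit_sell(price=96, qty=6): fills=none; bids=[-] asks=[#1:6@96]
After op 2 [order #2] limit_sell(price=104, qty=6): fills=none; bids=[-] asks=[#1:6@96 #2:6@104]
After op 3 cancel(order #2): fills=none; bids=[-] asks=[#1:6@96]
After op 4 [order #3] limit_sell(price=98, qty=9): fills=none; bids=[-] asks=[#1:6@96 #3:9@98]
After op 5 [order #4] limit_sell(price=105, qty=9): fills=none; bids=[-] asks=[#1:6@96 #3:9@98 #4:9@105]
After op 6 [order #5] limit_sell(price=96, qty=2): fills=none; bids=[-] asks=[#1:6@96 #5:2@96 #3:9@98 #4:9@105]
After op 7 [order #6] limit_buy(price=104, qty=9): fills=#6x#1:6@96 #6x#5:2@96 #6x#3:1@98; bids=[-] asks=[#3:8@98 #4:9@105]
After op 8 [order #7] limit_sell(price=99, qty=8): fills=none; bids=[-] asks=[#3:8@98 #7:8@99 #4:9@105]

Answer: bid=- ask=96
bid=- ask=96
bid=- ask=96
bid=- ask=96
bid=- ask=96
bid=- ask=96
bid=- ask=98
bid=- ask=98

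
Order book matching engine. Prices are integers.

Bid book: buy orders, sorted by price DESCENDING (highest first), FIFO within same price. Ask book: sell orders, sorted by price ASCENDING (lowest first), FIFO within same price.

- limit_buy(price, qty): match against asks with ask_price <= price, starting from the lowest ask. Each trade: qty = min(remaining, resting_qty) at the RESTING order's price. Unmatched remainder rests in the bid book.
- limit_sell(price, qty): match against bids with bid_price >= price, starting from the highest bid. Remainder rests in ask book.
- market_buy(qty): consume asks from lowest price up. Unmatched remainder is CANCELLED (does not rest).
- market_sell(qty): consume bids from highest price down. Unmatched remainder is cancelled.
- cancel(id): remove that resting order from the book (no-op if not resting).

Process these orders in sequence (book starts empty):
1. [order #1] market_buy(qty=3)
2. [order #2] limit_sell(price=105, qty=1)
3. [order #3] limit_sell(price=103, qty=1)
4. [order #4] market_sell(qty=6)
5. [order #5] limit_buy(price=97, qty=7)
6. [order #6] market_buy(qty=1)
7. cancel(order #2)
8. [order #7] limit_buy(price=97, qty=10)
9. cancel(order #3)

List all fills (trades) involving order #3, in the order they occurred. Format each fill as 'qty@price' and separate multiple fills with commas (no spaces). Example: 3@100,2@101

Answer: 1@103

Derivation:
After op 1 [order #1] market_buy(qty=3): fills=none; bids=[-] asks=[-]
After op 2 [order #2] limit_sell(price=105, qty=1): fills=none; bids=[-] asks=[#2:1@105]
After op 3 [order #3] limit_sell(price=103, qty=1): fills=none; bids=[-] asks=[#3:1@103 #2:1@105]
After op 4 [order #4] market_sell(qty=6): fills=none; bids=[-] asks=[#3:1@103 #2:1@105]
After op 5 [order #5] limit_buy(price=97, qty=7): fills=none; bids=[#5:7@97] asks=[#3:1@103 #2:1@105]
After op 6 [order #6] market_buy(qty=1): fills=#6x#3:1@103; bids=[#5:7@97] asks=[#2:1@105]
After op 7 cancel(order #2): fills=none; bids=[#5:7@97] asks=[-]
After op 8 [order #7] limit_buy(price=97, qty=10): fills=none; bids=[#5:7@97 #7:10@97] asks=[-]
After op 9 cancel(order #3): fills=none; bids=[#5:7@97 #7:10@97] asks=[-]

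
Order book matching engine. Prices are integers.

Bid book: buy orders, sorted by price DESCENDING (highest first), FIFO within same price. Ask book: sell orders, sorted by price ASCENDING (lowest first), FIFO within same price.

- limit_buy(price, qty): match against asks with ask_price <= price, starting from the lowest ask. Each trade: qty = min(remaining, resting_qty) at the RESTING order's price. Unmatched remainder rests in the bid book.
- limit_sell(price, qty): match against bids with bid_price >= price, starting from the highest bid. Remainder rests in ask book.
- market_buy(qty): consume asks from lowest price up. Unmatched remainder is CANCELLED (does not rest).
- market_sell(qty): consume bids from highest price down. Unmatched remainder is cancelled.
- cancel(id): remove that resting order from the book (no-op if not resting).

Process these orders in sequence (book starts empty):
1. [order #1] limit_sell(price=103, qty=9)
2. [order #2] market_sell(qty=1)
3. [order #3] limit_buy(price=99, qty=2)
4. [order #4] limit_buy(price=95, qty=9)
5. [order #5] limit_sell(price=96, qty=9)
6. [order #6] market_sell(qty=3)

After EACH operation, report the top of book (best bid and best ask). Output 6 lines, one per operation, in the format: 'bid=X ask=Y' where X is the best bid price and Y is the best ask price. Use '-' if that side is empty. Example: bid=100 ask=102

After op 1 [order #1] limit_sell(price=103, qty=9): fills=none; bids=[-] asks=[#1:9@103]
After op 2 [order #2] market_sell(qty=1): fills=none; bids=[-] asks=[#1:9@103]
After op 3 [order #3] limit_buy(price=99, qty=2): fills=none; bids=[#3:2@99] asks=[#1:9@103]
After op 4 [order #4] limit_buy(price=95, qty=9): fills=none; bids=[#3:2@99 #4:9@95] asks=[#1:9@103]
After op 5 [order #5] limit_sell(price=96, qty=9): fills=#3x#5:2@99; bids=[#4:9@95] asks=[#5:7@96 #1:9@103]
After op 6 [order #6] market_sell(qty=3): fills=#4x#6:3@95; bids=[#4:6@95] asks=[#5:7@96 #1:9@103]

Answer: bid=- ask=103
bid=- ask=103
bid=99 ask=103
bid=99 ask=103
bid=95 ask=96
bid=95 ask=96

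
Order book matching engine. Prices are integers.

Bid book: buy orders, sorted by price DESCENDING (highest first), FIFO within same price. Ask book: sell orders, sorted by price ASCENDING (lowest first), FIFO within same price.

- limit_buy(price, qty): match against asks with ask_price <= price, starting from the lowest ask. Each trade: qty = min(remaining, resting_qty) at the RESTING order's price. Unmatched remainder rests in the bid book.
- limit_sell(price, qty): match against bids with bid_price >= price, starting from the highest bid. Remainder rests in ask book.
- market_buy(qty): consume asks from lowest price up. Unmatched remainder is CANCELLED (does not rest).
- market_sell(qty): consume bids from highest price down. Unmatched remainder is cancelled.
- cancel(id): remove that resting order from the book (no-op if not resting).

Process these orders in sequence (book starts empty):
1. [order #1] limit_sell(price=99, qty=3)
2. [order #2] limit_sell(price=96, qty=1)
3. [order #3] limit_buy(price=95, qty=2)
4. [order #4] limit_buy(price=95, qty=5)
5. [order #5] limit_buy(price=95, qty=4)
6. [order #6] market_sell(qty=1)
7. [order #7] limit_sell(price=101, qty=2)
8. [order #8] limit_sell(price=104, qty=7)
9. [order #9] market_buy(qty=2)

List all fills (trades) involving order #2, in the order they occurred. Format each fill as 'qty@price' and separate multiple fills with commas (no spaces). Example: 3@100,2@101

After op 1 [order #1] limit_sell(price=99, qty=3): fills=none; bids=[-] asks=[#1:3@99]
After op 2 [order #2] limit_sell(price=96, qty=1): fills=none; bids=[-] asks=[#2:1@96 #1:3@99]
After op 3 [order #3] limit_buy(price=95, qty=2): fills=none; bids=[#3:2@95] asks=[#2:1@96 #1:3@99]
After op 4 [order #4] limit_buy(price=95, qty=5): fills=none; bids=[#3:2@95 #4:5@95] asks=[#2:1@96 #1:3@99]
After op 5 [order #5] limit_buy(price=95, qty=4): fills=none; bids=[#3:2@95 #4:5@95 #5:4@95] asks=[#2:1@96 #1:3@99]
After op 6 [order #6] market_sell(qty=1): fills=#3x#6:1@95; bids=[#3:1@95 #4:5@95 #5:4@95] asks=[#2:1@96 #1:3@99]
After op 7 [order #7] limit_sell(price=101, qty=2): fills=none; bids=[#3:1@95 #4:5@95 #5:4@95] asks=[#2:1@96 #1:3@99 #7:2@101]
After op 8 [order #8] limit_sell(price=104, qty=7): fills=none; bids=[#3:1@95 #4:5@95 #5:4@95] asks=[#2:1@96 #1:3@99 #7:2@101 #8:7@104]
After op 9 [order #9] market_buy(qty=2): fills=#9x#2:1@96 #9x#1:1@99; bids=[#3:1@95 #4:5@95 #5:4@95] asks=[#1:2@99 #7:2@101 #8:7@104]

Answer: 1@96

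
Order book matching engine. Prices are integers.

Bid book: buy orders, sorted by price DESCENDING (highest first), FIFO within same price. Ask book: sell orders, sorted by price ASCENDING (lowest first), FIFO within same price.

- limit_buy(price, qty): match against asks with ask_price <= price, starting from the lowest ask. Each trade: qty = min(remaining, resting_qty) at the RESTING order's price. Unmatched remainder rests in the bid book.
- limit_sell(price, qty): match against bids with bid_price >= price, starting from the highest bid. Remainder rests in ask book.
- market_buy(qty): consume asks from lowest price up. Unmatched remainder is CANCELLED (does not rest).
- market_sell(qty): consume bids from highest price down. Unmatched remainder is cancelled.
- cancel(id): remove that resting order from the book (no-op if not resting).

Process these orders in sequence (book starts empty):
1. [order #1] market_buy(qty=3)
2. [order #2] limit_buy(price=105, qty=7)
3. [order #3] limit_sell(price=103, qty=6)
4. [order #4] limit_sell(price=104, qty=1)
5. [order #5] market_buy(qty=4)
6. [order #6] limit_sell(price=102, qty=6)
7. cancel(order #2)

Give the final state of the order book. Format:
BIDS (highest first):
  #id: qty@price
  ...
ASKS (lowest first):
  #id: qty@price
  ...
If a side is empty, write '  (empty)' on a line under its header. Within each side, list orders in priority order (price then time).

Answer: BIDS (highest first):
  (empty)
ASKS (lowest first):
  #6: 6@102

Derivation:
After op 1 [order #1] market_buy(qty=3): fills=none; bids=[-] asks=[-]
After op 2 [order #2] limit_buy(price=105, qty=7): fills=none; bids=[#2:7@105] asks=[-]
After op 3 [order #3] limit_sell(price=103, qty=6): fills=#2x#3:6@105; bids=[#2:1@105] asks=[-]
After op 4 [order #4] limit_sell(price=104, qty=1): fills=#2x#4:1@105; bids=[-] asks=[-]
After op 5 [order #5] market_buy(qty=4): fills=none; bids=[-] asks=[-]
After op 6 [order #6] limit_sell(price=102, qty=6): fills=none; bids=[-] asks=[#6:6@102]
After op 7 cancel(order #2): fills=none; bids=[-] asks=[#6:6@102]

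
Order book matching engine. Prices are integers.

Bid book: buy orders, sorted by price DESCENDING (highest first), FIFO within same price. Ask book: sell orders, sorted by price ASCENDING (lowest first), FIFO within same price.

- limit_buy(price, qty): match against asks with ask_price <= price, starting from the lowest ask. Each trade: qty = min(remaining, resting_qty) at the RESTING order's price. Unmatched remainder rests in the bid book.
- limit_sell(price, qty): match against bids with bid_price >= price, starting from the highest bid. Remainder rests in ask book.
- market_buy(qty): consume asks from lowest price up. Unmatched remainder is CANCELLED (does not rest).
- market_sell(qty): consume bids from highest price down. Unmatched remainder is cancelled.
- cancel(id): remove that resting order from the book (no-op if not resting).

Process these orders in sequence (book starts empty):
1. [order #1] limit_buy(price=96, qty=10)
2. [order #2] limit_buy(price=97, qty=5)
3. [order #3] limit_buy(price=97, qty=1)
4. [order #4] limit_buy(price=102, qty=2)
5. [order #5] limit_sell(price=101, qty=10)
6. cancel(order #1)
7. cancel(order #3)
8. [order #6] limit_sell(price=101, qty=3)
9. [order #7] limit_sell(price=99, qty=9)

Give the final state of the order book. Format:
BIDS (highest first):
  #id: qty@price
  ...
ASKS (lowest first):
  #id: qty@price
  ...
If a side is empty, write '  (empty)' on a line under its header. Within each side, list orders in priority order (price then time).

Answer: BIDS (highest first):
  #2: 5@97
ASKS (lowest first):
  #7: 9@99
  #5: 8@101
  #6: 3@101

Derivation:
After op 1 [order #1] limit_buy(price=96, qty=10): fills=none; bids=[#1:10@96] asks=[-]
After op 2 [order #2] limit_buy(price=97, qty=5): fills=none; bids=[#2:5@97 #1:10@96] asks=[-]
After op 3 [order #3] limit_buy(price=97, qty=1): fills=none; bids=[#2:5@97 #3:1@97 #1:10@96] asks=[-]
After op 4 [order #4] limit_buy(price=102, qty=2): fills=none; bids=[#4:2@102 #2:5@97 #3:1@97 #1:10@96] asks=[-]
After op 5 [order #5] limit_sell(price=101, qty=10): fills=#4x#5:2@102; bids=[#2:5@97 #3:1@97 #1:10@96] asks=[#5:8@101]
After op 6 cancel(order #1): fills=none; bids=[#2:5@97 #3:1@97] asks=[#5:8@101]
After op 7 cancel(order #3): fills=none; bids=[#2:5@97] asks=[#5:8@101]
After op 8 [order #6] limit_sell(price=101, qty=3): fills=none; bids=[#2:5@97] asks=[#5:8@101 #6:3@101]
After op 9 [order #7] limit_sell(price=99, qty=9): fills=none; bids=[#2:5@97] asks=[#7:9@99 #5:8@101 #6:3@101]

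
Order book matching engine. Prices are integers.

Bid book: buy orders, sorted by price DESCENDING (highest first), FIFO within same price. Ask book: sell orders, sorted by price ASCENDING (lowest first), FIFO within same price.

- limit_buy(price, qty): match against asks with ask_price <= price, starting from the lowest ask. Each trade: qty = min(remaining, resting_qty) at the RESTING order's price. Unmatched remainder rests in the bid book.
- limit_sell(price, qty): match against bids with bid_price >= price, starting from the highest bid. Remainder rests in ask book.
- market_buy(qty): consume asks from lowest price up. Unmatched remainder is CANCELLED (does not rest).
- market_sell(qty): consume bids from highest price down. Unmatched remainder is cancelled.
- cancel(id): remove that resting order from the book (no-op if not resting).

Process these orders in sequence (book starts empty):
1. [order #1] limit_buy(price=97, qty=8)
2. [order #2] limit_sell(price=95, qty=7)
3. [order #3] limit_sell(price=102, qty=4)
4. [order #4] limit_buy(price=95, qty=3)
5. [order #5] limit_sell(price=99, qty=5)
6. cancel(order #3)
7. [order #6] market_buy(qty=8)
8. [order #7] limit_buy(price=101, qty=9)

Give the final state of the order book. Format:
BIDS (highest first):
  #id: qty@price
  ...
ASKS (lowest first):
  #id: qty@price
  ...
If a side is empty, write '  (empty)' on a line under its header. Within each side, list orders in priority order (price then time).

Answer: BIDS (highest first):
  #7: 9@101
  #1: 1@97
  #4: 3@95
ASKS (lowest first):
  (empty)

Derivation:
After op 1 [order #1] limit_buy(price=97, qty=8): fills=none; bids=[#1:8@97] asks=[-]
After op 2 [order #2] limit_sell(price=95, qty=7): fills=#1x#2:7@97; bids=[#1:1@97] asks=[-]
After op 3 [order #3] limit_sell(price=102, qty=4): fills=none; bids=[#1:1@97] asks=[#3:4@102]
After op 4 [order #4] limit_buy(price=95, qty=3): fills=none; bids=[#1:1@97 #4:3@95] asks=[#3:4@102]
After op 5 [order #5] limit_sell(price=99, qty=5): fills=none; bids=[#1:1@97 #4:3@95] asks=[#5:5@99 #3:4@102]
After op 6 cancel(order #3): fills=none; bids=[#1:1@97 #4:3@95] asks=[#5:5@99]
After op 7 [order #6] market_buy(qty=8): fills=#6x#5:5@99; bids=[#1:1@97 #4:3@95] asks=[-]
After op 8 [order #7] limit_buy(price=101, qty=9): fills=none; bids=[#7:9@101 #1:1@97 #4:3@95] asks=[-]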